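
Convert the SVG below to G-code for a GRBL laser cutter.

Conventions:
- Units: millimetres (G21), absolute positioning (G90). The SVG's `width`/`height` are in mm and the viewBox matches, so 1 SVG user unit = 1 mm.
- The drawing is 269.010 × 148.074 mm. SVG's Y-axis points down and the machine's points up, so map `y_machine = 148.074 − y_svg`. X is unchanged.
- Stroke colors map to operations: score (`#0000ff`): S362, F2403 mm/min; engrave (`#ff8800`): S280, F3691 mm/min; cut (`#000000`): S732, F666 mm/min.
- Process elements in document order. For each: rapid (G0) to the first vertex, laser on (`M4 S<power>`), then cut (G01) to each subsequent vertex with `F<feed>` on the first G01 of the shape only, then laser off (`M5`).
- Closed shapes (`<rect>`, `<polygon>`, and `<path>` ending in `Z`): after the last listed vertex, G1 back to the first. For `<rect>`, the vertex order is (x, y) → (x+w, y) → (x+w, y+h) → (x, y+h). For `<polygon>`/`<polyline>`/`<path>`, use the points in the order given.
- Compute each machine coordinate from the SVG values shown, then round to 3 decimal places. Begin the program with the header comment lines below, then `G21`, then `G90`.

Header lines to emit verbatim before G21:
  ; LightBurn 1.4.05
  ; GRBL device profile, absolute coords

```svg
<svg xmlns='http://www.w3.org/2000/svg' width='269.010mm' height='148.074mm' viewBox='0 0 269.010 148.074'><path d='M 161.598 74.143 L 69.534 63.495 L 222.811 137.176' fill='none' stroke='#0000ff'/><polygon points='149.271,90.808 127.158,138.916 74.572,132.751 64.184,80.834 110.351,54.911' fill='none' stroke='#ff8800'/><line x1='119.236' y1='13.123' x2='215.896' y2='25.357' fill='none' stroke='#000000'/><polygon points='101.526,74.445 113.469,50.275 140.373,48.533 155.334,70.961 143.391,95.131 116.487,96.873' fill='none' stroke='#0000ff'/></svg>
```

Since the viewBox matches the mm dimensions, user units are millimetres directly. The only transform is the Y-flip y_m = 148.074 − y_svg.

Shape 1 is a open polyline drawn with `<path>`. Its stroke #0000ff means score at S362, F2403. After flipping Y the toolpath is (161.598,73.931) → (69.534,84.579) → (222.811,10.898).

Shape 2 is a regular polygon drawn with `<polygon>`. Its stroke #ff8800 means engrave at S280, F3691. After flipping Y the toolpath is (149.271,57.266) → (127.158,9.158) → (74.572,15.323) → (64.184,67.240) → (110.351,93.163) → (149.271,57.266), returning to the start.

Shape 3 is a line segment drawn with `<line>`. Its stroke #000000 means cut at S732, F666. After flipping Y the toolpath is (119.236,134.951) → (215.896,122.717).

Shape 4 is a regular polygon drawn with `<polygon>`. Its stroke #0000ff means score at S362, F2403. After flipping Y the toolpath is (101.526,73.629) → (113.469,97.799) → (140.373,99.541) → (155.334,77.113) → (143.391,52.943) → (116.487,51.201) → (101.526,73.629), returning to the start.

; LightBurn 1.4.05
; GRBL device profile, absolute coords
G21
G90
G0 X161.598 Y73.931
M4 S362
G01 X69.534 Y84.579 F2403
G01 X222.811 Y10.898
M5
G0 X149.271 Y57.266
M4 S280
G01 X127.158 Y9.158 F3691
G01 X74.572 Y15.323
G01 X64.184 Y67.240
G01 X110.351 Y93.163
G01 X149.271 Y57.266
M5
G0 X119.236 Y134.951
M4 S732
G01 X215.896 Y122.717 F666
M5
G0 X101.526 Y73.629
M4 S362
G01 X113.469 Y97.799 F2403
G01 X140.373 Y99.541
G01 X155.334 Y77.113
G01 X143.391 Y52.943
G01 X116.487 Y51.201
G01 X101.526 Y73.629
M5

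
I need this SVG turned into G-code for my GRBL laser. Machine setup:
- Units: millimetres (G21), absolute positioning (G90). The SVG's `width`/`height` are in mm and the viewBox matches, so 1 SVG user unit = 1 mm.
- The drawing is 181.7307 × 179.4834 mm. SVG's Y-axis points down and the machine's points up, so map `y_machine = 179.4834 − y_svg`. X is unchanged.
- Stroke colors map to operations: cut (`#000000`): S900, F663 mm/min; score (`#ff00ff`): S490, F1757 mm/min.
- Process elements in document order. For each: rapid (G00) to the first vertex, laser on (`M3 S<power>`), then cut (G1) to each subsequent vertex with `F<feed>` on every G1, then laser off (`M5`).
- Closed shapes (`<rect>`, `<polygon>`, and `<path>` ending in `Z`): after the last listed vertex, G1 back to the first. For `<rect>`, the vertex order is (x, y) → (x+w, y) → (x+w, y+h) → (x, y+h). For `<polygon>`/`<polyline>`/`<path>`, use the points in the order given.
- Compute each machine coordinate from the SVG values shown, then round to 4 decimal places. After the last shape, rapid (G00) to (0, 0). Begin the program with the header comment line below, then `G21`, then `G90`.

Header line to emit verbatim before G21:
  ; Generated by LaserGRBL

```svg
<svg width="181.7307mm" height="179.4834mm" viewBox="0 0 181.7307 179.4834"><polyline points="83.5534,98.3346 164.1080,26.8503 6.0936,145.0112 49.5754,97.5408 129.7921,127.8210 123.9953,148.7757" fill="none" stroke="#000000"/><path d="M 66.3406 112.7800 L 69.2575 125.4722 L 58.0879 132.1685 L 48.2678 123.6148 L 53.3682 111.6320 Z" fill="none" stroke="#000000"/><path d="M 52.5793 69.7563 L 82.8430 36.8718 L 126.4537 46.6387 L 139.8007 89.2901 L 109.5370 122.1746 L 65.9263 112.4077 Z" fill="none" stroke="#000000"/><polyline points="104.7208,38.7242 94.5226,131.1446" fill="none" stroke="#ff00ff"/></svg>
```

; Generated by LaserGRBL
G21
G90
G00 X83.5534 Y81.1488
M3 S900
G1 X164.1080 Y152.6331 F663
G1 X6.0936 Y34.4722 F663
G1 X49.5754 Y81.9426 F663
G1 X129.7921 Y51.6624 F663
G1 X123.9953 Y30.7077 F663
M5
G00 X66.3406 Y66.7034
M3 S900
G1 X69.2575 Y54.0112 F663
G1 X58.0879 Y47.3149 F663
G1 X48.2678 Y55.8686 F663
G1 X53.3682 Y67.8514 F663
G1 X66.3406 Y66.7034 F663
M5
G00 X52.5793 Y109.7271
M3 S900
G1 X82.8430 Y142.6116 F663
G1 X126.4537 Y132.8447 F663
G1 X139.8007 Y90.1933 F663
G1 X109.5370 Y57.3088 F663
G1 X65.9263 Y67.0757 F663
G1 X52.5793 Y109.7271 F663
M5
G00 X104.7208 Y140.7592
M3 S490
G1 X94.5226 Y48.3388 F1757
M5
G00 X0.0000 Y0.0000

Since the viewBox matches the mm dimensions, user units are millimetres directly. The only transform is the Y-flip y_m = 179.4834 − y_svg.

Shape 1 is a open polyline drawn with `<polyline>`. Its stroke #000000 means cut at S900, F663. After flipping Y the toolpath is (83.5534,81.1488) → (164.1080,152.6331) → (6.0936,34.4722) → (49.5754,81.9426) → (129.7921,51.6624) → (123.9953,30.7077).

Shape 2 is a regular polygon drawn with `<path>`. Its stroke #000000 means cut at S900, F663. After flipping Y the toolpath is (66.3406,66.7034) → (69.2575,54.0112) → (58.0879,47.3149) → (48.2678,55.8686) → (53.3682,67.8514) → (66.3406,66.7034), returning to the start.

Shape 3 is a regular polygon drawn with `<path>`. Its stroke #000000 means cut at S900, F663. After flipping Y the toolpath is (52.5793,109.7271) → (82.8430,142.6116) → (126.4537,132.8447) → (139.8007,90.1933) → (109.5370,57.3088) → (65.9263,67.0757) → (52.5793,109.7271), returning to the start.

Shape 4 is a line segment drawn with `<polyline>`. Its stroke #ff00ff means score at S490, F1757. After flipping Y the toolpath is (104.7208,140.7592) → (94.5226,48.3388).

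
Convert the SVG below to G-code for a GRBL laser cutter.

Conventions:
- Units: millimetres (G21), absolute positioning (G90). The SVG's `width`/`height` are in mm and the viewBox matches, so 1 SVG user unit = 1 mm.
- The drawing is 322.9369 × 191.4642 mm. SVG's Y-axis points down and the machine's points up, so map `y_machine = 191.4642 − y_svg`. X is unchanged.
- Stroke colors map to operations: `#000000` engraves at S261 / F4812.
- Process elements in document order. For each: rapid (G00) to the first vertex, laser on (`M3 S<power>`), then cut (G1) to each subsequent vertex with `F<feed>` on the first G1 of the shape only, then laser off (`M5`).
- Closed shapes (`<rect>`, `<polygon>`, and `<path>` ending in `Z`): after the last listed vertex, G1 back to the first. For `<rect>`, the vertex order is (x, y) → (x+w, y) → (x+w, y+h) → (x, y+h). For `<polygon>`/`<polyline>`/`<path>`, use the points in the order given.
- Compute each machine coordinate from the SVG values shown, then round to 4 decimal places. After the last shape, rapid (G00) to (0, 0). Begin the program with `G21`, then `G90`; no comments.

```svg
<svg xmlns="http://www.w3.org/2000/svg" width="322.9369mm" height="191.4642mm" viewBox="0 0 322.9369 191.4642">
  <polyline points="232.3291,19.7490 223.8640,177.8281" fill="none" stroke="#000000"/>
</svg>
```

G21
G90
G00 X232.3291 Y171.7152
M3 S261
G1 X223.8640 Y13.6361 F4812
M5
G00 X0.0000 Y0.0000

viewBox `0 0 322.9369 191.4642` with mm width/height → 1 unit = 1 mm. Flip: y_m = 191.4642 − y_svg.

**Shape 1** — `<polyline>` line segment, stroke `#000000` → engrave (S261, F4812). Machine vertices: (232.3291,171.7152) → (223.8640,13.6361). Open path.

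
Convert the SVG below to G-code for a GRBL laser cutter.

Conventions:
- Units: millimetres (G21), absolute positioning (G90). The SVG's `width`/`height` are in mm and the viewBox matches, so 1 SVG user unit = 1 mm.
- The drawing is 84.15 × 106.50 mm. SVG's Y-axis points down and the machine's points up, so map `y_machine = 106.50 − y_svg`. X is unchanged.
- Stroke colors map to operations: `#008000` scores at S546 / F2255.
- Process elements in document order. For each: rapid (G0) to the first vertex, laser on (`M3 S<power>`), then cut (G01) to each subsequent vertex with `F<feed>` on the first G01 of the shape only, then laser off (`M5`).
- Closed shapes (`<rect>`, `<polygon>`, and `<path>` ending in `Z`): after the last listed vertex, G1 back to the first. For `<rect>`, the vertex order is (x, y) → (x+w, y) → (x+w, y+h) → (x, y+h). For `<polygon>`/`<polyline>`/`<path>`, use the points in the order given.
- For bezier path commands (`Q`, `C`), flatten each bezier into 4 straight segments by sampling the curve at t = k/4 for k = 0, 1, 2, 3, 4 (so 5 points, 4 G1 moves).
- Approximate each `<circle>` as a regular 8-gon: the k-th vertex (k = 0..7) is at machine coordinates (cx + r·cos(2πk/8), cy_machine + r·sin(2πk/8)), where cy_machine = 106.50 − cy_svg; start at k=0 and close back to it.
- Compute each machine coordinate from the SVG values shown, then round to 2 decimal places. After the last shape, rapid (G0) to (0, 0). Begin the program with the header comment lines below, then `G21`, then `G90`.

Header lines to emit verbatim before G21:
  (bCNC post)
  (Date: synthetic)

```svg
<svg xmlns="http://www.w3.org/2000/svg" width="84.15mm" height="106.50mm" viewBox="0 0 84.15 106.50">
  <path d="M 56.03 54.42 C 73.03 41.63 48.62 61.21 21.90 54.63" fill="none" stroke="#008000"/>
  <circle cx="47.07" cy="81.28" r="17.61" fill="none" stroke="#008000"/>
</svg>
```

(bCNC post)
(Date: synthetic)
G21
G90
G0 X56.03 Y52.08
M3 S546
G01 X61.63 Y56.52 F2255
G01 X55.36 Y54.30
G01 X40.90 Y50.93
G01 X21.90 Y51.87
M5
G0 X64.68 Y25.22
M3 S546
G01 X59.52 Y37.67 F2255
G01 X47.07 Y42.83
G01 X34.62 Y37.67
G01 X29.46 Y25.22
G01 X34.62 Y12.77
G01 X47.07 Y7.61
G01 X59.52 Y12.77
G01 X64.68 Y25.22
M5
G0 X0.00 Y0.00

Since the viewBox matches the mm dimensions, user units are millimetres directly. The only transform is the Y-flip y_m = 106.50 − y_svg.

Shape 1 is a cubic bezier drawn with `<path>`. Its stroke #008000 means score at S546, F2255. After flipping Y the toolpath is (56.03,52.08) → (61.63,56.52) → (55.36,54.30) → (40.90,50.93) → (21.90,51.87).

Shape 2 is a circle drawn with `<circle>`. Its stroke #008000 means score at S546, F2255. After flipping Y the toolpath is (64.68,25.22) → (59.52,37.67) → (47.07,42.83) → (34.62,37.67) → (29.46,25.22) → (34.62,12.77) → (47.07,7.61) → (59.52,12.77) → (64.68,25.22), returning to the start.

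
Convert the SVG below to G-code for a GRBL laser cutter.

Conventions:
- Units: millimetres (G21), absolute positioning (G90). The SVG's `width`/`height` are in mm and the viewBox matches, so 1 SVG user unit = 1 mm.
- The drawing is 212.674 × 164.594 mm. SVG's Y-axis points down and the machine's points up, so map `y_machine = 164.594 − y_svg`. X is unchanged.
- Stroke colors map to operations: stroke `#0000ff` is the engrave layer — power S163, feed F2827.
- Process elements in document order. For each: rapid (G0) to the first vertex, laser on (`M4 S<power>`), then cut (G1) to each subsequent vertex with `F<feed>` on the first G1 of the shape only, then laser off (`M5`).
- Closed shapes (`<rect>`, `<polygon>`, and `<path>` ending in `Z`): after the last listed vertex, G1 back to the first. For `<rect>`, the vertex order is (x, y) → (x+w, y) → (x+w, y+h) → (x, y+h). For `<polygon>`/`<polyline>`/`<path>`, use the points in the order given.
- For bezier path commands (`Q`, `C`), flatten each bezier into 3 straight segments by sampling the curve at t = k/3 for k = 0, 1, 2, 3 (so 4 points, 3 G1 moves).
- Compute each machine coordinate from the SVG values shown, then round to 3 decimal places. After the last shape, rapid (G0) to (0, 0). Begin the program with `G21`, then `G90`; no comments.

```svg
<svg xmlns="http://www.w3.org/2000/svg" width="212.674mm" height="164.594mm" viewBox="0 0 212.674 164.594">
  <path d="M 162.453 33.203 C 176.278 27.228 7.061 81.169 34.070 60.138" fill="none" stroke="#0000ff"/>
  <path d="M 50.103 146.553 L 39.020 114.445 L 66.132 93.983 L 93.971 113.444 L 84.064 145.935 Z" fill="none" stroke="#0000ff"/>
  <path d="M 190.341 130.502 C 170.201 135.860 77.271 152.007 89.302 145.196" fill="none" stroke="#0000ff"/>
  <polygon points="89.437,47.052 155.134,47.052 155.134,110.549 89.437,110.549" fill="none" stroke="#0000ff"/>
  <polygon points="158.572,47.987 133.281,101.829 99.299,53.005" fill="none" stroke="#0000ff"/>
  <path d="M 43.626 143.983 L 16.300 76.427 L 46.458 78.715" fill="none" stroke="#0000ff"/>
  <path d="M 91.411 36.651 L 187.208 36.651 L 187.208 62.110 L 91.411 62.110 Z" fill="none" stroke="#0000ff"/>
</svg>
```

G21
G90
G0 X162.453 Y131.391
M4 S163
G1 X129.311 Y122.390 F2827
G1 X58.423 Y103.420
G1 X34.070 Y104.456
M5
G0 X50.103 Y18.041
M4 S163
G1 X39.020 Y50.149 F2827
G1 X66.132 Y70.611
G1 X93.971 Y51.150
G1 X84.064 Y18.659
G1 X50.103 Y18.041
M5
G0 X190.341 Y34.092
M4 S163
G1 X152.521 Y26.388 F2827
G1 X105.675 Y18.990
G1 X89.302 Y19.398
M5
G0 X89.437 Y117.542
M4 S163
G1 X155.134 Y117.542 F2827
G1 X155.134 Y54.045
G1 X89.437 Y54.045
G1 X89.437 Y117.542
M5
G0 X158.572 Y116.607
M4 S163
G1 X133.281 Y62.765 F2827
G1 X99.299 Y111.589
G1 X158.572 Y116.607
M5
G0 X43.626 Y20.611
M4 S163
G1 X16.300 Y88.167 F2827
G1 X46.458 Y85.879
M5
G0 X91.411 Y127.943
M4 S163
G1 X187.208 Y127.943 F2827
G1 X187.208 Y102.484
G1 X91.411 Y102.484
G1 X91.411 Y127.943
M5
G0 X0.000 Y0.000

viewBox `0 0 212.674 164.594` with mm width/height → 1 unit = 1 mm. Flip: y_m = 164.594 − y_svg.

**Shape 1** — `<path>` cubic bezier, stroke `#0000ff` → engrave (S163, F2827). Control points (SVG): P0=(162.453,33.203), P1=(176.278,27.228), P2=(7.061,81.169), P3=(34.070,60.138); sampled at t=k/3. Machine vertices: (162.453,131.391) → (129.311,122.390) → (58.423,103.420) → (34.070,104.456). Open path.

**Shape 2** — `<path>` regular polygon, stroke `#0000ff` → engrave (S163, F2827). Machine vertices: (50.103,18.041) → (39.020,50.149) → (66.132,70.611) → (93.971,51.150) → (84.064,18.659) → (50.103,18.041). Closed: final G1 returns to the first vertex.

**Shape 3** — `<path>` cubic bezier, stroke `#0000ff` → engrave (S163, F2827). Control points (SVG): P0=(190.341,130.502), P1=(170.201,135.860), P2=(77.271,152.007), P3=(89.302,145.196); sampled at t=k/3. Machine vertices: (190.341,34.092) → (152.521,26.388) → (105.675,18.990) → (89.302,19.398). Open path.

**Shape 4** — `<polygon>` rectangle, stroke `#0000ff` → engrave (S163, F2827). Machine vertices: (89.437,117.542) → (155.134,117.542) → (155.134,54.045) → (89.437,54.045) → (89.437,117.542). Closed: final G1 returns to the first vertex.

**Shape 5** — `<polygon>` regular polygon, stroke `#0000ff` → engrave (S163, F2827). Machine vertices: (158.572,116.607) → (133.281,62.765) → (99.299,111.589) → (158.572,116.607). Closed: final G1 returns to the first vertex.

**Shape 6** — `<path>` open polyline, stroke `#0000ff` → engrave (S163, F2827). Machine vertices: (43.626,20.611) → (16.300,88.167) → (46.458,85.879). Open path.

**Shape 7** — `<path>` rectangle, stroke `#0000ff` → engrave (S163, F2827). Machine vertices: (91.411,127.943) → (187.208,127.943) → (187.208,102.484) → (91.411,102.484) → (91.411,127.943). Closed: final G1 returns to the first vertex.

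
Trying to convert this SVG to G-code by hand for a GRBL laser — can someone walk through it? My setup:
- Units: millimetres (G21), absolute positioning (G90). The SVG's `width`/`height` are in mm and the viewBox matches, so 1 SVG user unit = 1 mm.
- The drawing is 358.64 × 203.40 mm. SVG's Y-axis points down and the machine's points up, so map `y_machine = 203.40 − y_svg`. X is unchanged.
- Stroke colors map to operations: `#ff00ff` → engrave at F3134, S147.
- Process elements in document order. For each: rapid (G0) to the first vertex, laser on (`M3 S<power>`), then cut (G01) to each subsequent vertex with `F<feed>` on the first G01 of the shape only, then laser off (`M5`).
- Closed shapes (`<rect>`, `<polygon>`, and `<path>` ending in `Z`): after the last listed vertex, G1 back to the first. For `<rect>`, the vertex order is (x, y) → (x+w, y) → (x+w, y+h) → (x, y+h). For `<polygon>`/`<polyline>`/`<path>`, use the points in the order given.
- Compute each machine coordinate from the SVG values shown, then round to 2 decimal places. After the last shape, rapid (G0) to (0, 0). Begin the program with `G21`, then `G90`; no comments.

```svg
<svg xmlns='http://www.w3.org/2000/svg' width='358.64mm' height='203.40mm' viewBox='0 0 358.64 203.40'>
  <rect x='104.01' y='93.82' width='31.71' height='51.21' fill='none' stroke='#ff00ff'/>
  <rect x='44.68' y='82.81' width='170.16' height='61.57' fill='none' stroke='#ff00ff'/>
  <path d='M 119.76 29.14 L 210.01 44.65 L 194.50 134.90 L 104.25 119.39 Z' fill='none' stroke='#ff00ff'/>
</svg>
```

Since the viewBox matches the mm dimensions, user units are millimetres directly. The only transform is the Y-flip y_m = 203.40 − y_svg.

Shape 1 is a rectangle drawn with `<rect>`. Its stroke #ff00ff means engrave at S147, F3134. After flipping Y the toolpath is (104.01,109.58) → (135.72,109.58) → (135.72,58.37) → (104.01,58.37) → (104.01,109.58), returning to the start.

Shape 2 is a rectangle drawn with `<rect>`. Its stroke #ff00ff means engrave at S147, F3134. After flipping Y the toolpath is (44.68,120.59) → (214.84,120.59) → (214.84,59.02) → (44.68,59.02) → (44.68,120.59), returning to the start.

Shape 3 is a regular polygon drawn with `<path>`. Its stroke #ff00ff means engrave at S147, F3134. After flipping Y the toolpath is (119.76,174.26) → (210.01,158.75) → (194.50,68.50) → (104.25,84.01) → (119.76,174.26), returning to the start.

G21
G90
G0 X104.01 Y109.58
M3 S147
G01 X135.72 Y109.58 F3134
G01 X135.72 Y58.37
G01 X104.01 Y58.37
G01 X104.01 Y109.58
M5
G0 X44.68 Y120.59
M3 S147
G01 X214.84 Y120.59 F3134
G01 X214.84 Y59.02
G01 X44.68 Y59.02
G01 X44.68 Y120.59
M5
G0 X119.76 Y174.26
M3 S147
G01 X210.01 Y158.75 F3134
G01 X194.50 Y68.50
G01 X104.25 Y84.01
G01 X119.76 Y174.26
M5
G0 X0.00 Y0.00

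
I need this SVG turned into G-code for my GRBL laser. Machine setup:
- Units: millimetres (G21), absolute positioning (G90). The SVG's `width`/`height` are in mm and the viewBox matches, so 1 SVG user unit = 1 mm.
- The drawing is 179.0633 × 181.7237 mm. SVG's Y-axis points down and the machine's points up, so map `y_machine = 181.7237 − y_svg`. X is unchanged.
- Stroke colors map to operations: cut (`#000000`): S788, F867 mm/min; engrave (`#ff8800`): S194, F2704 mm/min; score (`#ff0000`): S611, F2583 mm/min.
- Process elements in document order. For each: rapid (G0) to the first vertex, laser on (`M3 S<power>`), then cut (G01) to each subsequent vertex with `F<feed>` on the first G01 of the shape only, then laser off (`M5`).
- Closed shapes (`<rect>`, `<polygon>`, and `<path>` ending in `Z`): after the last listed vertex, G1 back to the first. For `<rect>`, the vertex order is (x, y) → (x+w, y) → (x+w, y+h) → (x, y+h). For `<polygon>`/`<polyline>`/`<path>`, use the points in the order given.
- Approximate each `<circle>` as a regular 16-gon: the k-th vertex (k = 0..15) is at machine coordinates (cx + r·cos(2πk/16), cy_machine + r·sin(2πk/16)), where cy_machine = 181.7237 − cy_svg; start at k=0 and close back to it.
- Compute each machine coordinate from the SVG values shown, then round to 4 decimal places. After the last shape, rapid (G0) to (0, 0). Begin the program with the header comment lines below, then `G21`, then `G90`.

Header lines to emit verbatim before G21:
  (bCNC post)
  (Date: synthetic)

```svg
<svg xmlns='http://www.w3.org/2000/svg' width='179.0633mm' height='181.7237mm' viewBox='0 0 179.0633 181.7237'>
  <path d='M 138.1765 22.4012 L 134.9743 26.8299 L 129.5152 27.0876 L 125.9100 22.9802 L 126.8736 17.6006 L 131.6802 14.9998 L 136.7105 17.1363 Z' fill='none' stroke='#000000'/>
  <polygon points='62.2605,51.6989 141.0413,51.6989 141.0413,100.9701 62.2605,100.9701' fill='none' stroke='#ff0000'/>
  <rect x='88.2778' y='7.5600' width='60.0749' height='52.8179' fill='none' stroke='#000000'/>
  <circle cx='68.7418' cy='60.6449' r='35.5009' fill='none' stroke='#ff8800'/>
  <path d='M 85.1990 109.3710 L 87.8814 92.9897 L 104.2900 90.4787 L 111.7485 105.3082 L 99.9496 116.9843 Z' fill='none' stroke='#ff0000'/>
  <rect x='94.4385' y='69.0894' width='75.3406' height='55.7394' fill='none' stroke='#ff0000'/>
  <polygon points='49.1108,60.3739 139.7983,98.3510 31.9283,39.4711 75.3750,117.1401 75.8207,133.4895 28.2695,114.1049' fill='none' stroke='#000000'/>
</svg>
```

(bCNC post)
(Date: synthetic)
G21
G90
G0 X138.1765 Y159.3225
M3 S788
G01 X134.9743 Y154.8938 F867
G01 X129.5152 Y154.6361
G01 X125.9100 Y158.7435
G01 X126.8736 Y164.1231
G01 X131.6802 Y166.7239
G01 X136.7105 Y164.5874
G01 X138.1765 Y159.3225
M5
G0 X62.2605 Y130.0248
M3 S611
G01 X141.0413 Y130.0248 F2583
G01 X141.0413 Y80.7536
G01 X62.2605 Y80.7536
G01 X62.2605 Y130.0248
M5
G0 X88.2778 Y174.1637
M3 S788
G01 X148.3527 Y174.1637 F867
G01 X148.3527 Y121.3458
G01 X88.2778 Y121.3458
G01 X88.2778 Y174.1637
M5
G0 X104.2427 Y121.0788
M3 S194
G01 X101.5404 Y134.6644 F2704
G01 X93.8447 Y146.1817
G01 X82.3274 Y153.8774
G01 X68.7418 Y156.5797
G01 X55.1562 Y153.8774
G01 X43.6389 Y146.1817
G01 X35.9432 Y134.6644
G01 X33.2409 Y121.0788
G01 X35.9432 Y107.4932
G01 X43.6389 Y95.9759
G01 X55.1562 Y88.2802
G01 X68.7418 Y85.5779
G01 X82.3274 Y88.2802
G01 X93.8447 Y95.9759
G01 X101.5404 Y107.4932
G01 X104.2427 Y121.0788
M5
G0 X85.1990 Y72.3527
M3 S611
G01 X87.8814 Y88.7340 F2583
G01 X104.2900 Y91.2450
G01 X111.7485 Y76.4155
G01 X99.9496 Y64.7394
G01 X85.1990 Y72.3527
M5
G0 X94.4385 Y112.6343
M3 S611
G01 X169.7791 Y112.6343 F2583
G01 X169.7791 Y56.8949
G01 X94.4385 Y56.8949
G01 X94.4385 Y112.6343
M5
G0 X49.1108 Y121.3498
M3 S788
G01 X139.7983 Y83.3727 F867
G01 X31.9283 Y142.2526
G01 X75.3750 Y64.5836
G01 X75.8207 Y48.2342
G01 X28.2695 Y67.6188
G01 X49.1108 Y121.3498
M5
G0 X0.0000 Y0.0000

1 u = 1 mm; y_m = 181.7237 − y.

[1] `<path>` regular polygon, #000000→cut S788 F867: (138.1765,159.3225) → (134.9743,154.8938) → (129.5152,154.6361) → (125.9100,158.7435) → (126.8736,164.1231) → (131.6802,166.7239) → (136.7105,164.5874) → (138.1765,159.3225) (closed)

[2] `<polygon>` rectangle, #ff0000→score S611 F2583: (62.2605,130.0248) → (141.0413,130.0248) → (141.0413,80.7536) → (62.2605,80.7536) → (62.2605,130.0248) (closed)

[3] `<rect>` rectangle, #000000→cut S788 F867: (88.2778,174.1637) → (148.3527,174.1637) → (148.3527,121.3458) → (88.2778,121.3458) → (88.2778,174.1637) (closed)

[4] `<circle>` circle, #ff8800→engrave S194 F2704: (104.2427,121.0788) → (101.5404,134.6644) → (93.8447,146.1817) → (82.3274,153.8774) → (68.7418,156.5797) → (55.1562,153.8774) → (43.6389,146.1817) → (35.9432,134.6644) → (33.2409,121.0788) → (35.9432,107.4932) → (43.6389,95.9759) → (55.1562,88.2802) → (68.7418,85.5779) → (82.3274,88.2802) → (93.8447,95.9759) → (101.5404,107.4932) → (104.2427,121.0788) (closed)

[5] `<path>` regular polygon, #ff0000→score S611 F2583: (85.1990,72.3527) → (87.8814,88.7340) → (104.2900,91.2450) → (111.7485,76.4155) → (99.9496,64.7394) → (85.1990,72.3527) (closed)

[6] `<rect>` rectangle, #ff0000→score S611 F2583: (94.4385,112.6343) → (169.7791,112.6343) → (169.7791,56.8949) → (94.4385,56.8949) → (94.4385,112.6343) (closed)

[7] `<polygon>` closed polygon, #000000→cut S788 F867: (49.1108,121.3498) → (139.7983,83.3727) → (31.9283,142.2526) → (75.3750,64.5836) → (75.8207,48.2342) → (28.2695,67.6188) → (49.1108,121.3498) (closed)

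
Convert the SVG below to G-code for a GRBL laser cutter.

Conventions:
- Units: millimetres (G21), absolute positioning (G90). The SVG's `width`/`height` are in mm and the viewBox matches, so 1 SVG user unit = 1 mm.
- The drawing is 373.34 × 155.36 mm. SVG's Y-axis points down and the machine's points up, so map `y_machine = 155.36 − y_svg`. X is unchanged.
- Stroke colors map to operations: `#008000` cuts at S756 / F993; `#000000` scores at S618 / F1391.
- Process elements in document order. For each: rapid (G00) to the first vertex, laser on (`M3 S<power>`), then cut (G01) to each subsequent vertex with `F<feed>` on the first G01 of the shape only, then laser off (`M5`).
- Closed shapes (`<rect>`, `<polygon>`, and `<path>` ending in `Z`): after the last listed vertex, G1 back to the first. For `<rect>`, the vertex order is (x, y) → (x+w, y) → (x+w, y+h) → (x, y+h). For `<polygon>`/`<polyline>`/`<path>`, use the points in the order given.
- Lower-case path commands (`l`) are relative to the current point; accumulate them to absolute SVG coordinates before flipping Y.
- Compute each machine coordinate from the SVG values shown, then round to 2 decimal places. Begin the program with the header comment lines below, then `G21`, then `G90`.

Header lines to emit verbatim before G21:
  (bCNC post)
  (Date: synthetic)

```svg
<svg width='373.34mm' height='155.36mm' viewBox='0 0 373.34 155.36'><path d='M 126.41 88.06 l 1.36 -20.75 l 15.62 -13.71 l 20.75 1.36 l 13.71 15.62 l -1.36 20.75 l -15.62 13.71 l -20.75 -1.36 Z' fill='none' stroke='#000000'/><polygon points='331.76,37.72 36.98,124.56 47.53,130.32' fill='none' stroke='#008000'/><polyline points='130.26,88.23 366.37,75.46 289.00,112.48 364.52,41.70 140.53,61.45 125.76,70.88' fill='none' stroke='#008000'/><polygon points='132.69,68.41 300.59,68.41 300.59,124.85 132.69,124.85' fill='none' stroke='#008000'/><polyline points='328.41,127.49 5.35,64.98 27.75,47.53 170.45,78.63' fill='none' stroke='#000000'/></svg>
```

(bCNC post)
(Date: synthetic)
G21
G90
G00 X126.41 Y67.30
M3 S618
G01 X127.77 Y88.05 F1391
G01 X143.39 Y101.76
G01 X164.14 Y100.40
G01 X177.85 Y84.78
G01 X176.49 Y64.03
G01 X160.87 Y50.32
G01 X140.12 Y51.68
G01 X126.41 Y67.30
M5
G00 X331.76 Y117.64
M3 S756
G01 X36.98 Y30.80 F993
G01 X47.53 Y25.04
G01 X331.76 Y117.64
M5
G00 X130.26 Y67.13
M3 S756
G01 X366.37 Y79.90 F993
G01 X289.00 Y42.88
G01 X364.52 Y113.66
G01 X140.53 Y93.91
G01 X125.76 Y84.48
M5
G00 X132.69 Y86.95
M3 S756
G01 X300.59 Y86.95 F993
G01 X300.59 Y30.51
G01 X132.69 Y30.51
G01 X132.69 Y86.95
M5
G00 X328.41 Y27.87
M3 S618
G01 X5.35 Y90.38 F1391
G01 X27.75 Y107.83
G01 X170.45 Y76.73
M5

viewBox `0 0 373.34 155.36` with mm width/height → 1 unit = 1 mm. Flip: y_m = 155.36 − y_svg.

**Shape 1** — `<path>` regular polygon, stroke `#000000` → score (S618, F1391). Machine vertices: (126.41,67.30) → (127.77,88.05) → (143.39,101.76) → (164.14,100.40) → (177.85,84.78) → (176.49,64.03) → (160.87,50.32) → (140.12,51.68) → (126.41,67.30). Closed: final G1 returns to the first vertex.

**Shape 2** — `<polygon>` closed polygon, stroke `#008000` → cut (S756, F993). Machine vertices: (331.76,117.64) → (36.98,30.80) → (47.53,25.04) → (331.76,117.64). Closed: final G1 returns to the first vertex.

**Shape 3** — `<polyline>` open polyline, stroke `#008000` → cut (S756, F993). Machine vertices: (130.26,67.13) → (366.37,79.90) → (289.00,42.88) → (364.52,113.66) → (140.53,93.91) → (125.76,84.48). Open path.

**Shape 4** — `<polygon>` rectangle, stroke `#008000` → cut (S756, F993). Machine vertices: (132.69,86.95) → (300.59,86.95) → (300.59,30.51) → (132.69,30.51) → (132.69,86.95). Closed: final G1 returns to the first vertex.

**Shape 5** — `<polyline>` open polyline, stroke `#000000` → score (S618, F1391). Machine vertices: (328.41,27.87) → (5.35,90.38) → (27.75,107.83) → (170.45,76.73). Open path.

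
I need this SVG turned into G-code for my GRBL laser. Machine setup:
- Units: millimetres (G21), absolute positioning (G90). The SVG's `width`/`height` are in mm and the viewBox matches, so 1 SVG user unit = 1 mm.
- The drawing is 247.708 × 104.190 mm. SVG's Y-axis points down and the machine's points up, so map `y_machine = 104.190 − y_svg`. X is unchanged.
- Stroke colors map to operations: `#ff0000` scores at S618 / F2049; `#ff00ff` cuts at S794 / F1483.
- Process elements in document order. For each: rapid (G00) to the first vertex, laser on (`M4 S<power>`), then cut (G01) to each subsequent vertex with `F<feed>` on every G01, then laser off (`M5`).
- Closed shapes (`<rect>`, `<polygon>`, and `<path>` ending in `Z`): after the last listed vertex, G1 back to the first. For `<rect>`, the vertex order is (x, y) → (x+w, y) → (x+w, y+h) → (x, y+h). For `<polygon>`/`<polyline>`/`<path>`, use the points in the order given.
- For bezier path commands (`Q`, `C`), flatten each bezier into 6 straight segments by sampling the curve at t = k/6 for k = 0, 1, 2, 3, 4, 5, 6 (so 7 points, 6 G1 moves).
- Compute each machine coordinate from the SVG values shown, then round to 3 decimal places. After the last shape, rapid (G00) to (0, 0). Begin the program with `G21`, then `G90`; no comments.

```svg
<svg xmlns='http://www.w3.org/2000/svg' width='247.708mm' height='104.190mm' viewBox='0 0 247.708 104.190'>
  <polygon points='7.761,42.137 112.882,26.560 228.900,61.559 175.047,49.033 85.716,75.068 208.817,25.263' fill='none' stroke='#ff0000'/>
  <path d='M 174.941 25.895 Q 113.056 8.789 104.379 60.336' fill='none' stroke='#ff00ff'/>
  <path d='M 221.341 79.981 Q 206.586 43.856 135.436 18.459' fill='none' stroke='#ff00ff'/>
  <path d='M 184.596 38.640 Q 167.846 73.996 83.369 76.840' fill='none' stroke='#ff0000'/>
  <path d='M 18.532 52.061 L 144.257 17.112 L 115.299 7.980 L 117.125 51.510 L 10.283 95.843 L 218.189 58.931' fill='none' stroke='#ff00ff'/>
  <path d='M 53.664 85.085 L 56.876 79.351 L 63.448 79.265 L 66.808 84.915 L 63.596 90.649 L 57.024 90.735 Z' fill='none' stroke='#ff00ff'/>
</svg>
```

1 u = 1 mm; y_m = 104.190 − y.

[1] `<polygon>` closed polygon, #ff0000→score S618 F2049: (7.761,62.053) → (112.882,77.630) → (228.900,42.631) → (175.047,55.157) → (85.716,29.122) → (208.817,78.927) → (7.761,62.053) (closed)

[2] `<path>` quadratic bezier, #ff00ff→cut S794 F1483: (174.941,78.295) → (155.791,82.090) → (139.596,82.071) → (126.358,78.238) → (116.076,70.591) → (108.749,59.129) → (104.379,43.854)

[3] `<path>` quadratic bezier, #ff00ff→cut S794 F1483: (221.341,24.209) → (214.856,35.953) → (205.238,47.100) → (192.487,57.652) → (176.603,67.608) → (157.586,76.967) → (135.436,85.731)

[4] `<path>` quadratic bezier, #ff0000→score S618 F2049: (184.596,65.550) → (177.131,54.668) → (165.904,45.592) → (150.914,38.322) → (132.162,32.858) → (109.647,29.201) → (83.369,27.350)

[5] `<path>` open polyline, #ff00ff→cut S794 F1483: (18.532,52.129) → (144.257,87.078) → (115.299,96.210) → (117.125,52.680) → (10.283,8.347) → (218.189,45.259)

[6] `<path>` regular polygon, #ff00ff→cut S794 F1483: (53.664,19.105) → (56.876,24.839) → (63.448,24.925) → (66.808,19.275) → (63.596,13.541) → (57.024,13.455) → (53.664,19.105) (closed)

G21
G90
G00 X7.761 Y62.053
M4 S618
G01 X112.882 Y77.630 F2049
G01 X228.900 Y42.631 F2049
G01 X175.047 Y55.157 F2049
G01 X85.716 Y29.122 F2049
G01 X208.817 Y78.927 F2049
G01 X7.761 Y62.053 F2049
M5
G00 X174.941 Y78.295
M4 S794
G01 X155.791 Y82.090 F1483
G01 X139.596 Y82.071 F1483
G01 X126.358 Y78.238 F1483
G01 X116.076 Y70.591 F1483
G01 X108.749 Y59.129 F1483
G01 X104.379 Y43.854 F1483
M5
G00 X221.341 Y24.209
M4 S794
G01 X214.856 Y35.953 F1483
G01 X205.238 Y47.100 F1483
G01 X192.487 Y57.652 F1483
G01 X176.603 Y67.608 F1483
G01 X157.586 Y76.967 F1483
G01 X135.436 Y85.731 F1483
M5
G00 X184.596 Y65.550
M4 S618
G01 X177.131 Y54.668 F2049
G01 X165.904 Y45.592 F2049
G01 X150.914 Y38.322 F2049
G01 X132.162 Y32.858 F2049
G01 X109.647 Y29.201 F2049
G01 X83.369 Y27.350 F2049
M5
G00 X18.532 Y52.129
M4 S794
G01 X144.257 Y87.078 F1483
G01 X115.299 Y96.210 F1483
G01 X117.125 Y52.680 F1483
G01 X10.283 Y8.347 F1483
G01 X218.189 Y45.259 F1483
M5
G00 X53.664 Y19.105
M4 S794
G01 X56.876 Y24.839 F1483
G01 X63.448 Y24.925 F1483
G01 X66.808 Y19.275 F1483
G01 X63.596 Y13.541 F1483
G01 X57.024 Y13.455 F1483
G01 X53.664 Y19.105 F1483
M5
G00 X0.000 Y0.000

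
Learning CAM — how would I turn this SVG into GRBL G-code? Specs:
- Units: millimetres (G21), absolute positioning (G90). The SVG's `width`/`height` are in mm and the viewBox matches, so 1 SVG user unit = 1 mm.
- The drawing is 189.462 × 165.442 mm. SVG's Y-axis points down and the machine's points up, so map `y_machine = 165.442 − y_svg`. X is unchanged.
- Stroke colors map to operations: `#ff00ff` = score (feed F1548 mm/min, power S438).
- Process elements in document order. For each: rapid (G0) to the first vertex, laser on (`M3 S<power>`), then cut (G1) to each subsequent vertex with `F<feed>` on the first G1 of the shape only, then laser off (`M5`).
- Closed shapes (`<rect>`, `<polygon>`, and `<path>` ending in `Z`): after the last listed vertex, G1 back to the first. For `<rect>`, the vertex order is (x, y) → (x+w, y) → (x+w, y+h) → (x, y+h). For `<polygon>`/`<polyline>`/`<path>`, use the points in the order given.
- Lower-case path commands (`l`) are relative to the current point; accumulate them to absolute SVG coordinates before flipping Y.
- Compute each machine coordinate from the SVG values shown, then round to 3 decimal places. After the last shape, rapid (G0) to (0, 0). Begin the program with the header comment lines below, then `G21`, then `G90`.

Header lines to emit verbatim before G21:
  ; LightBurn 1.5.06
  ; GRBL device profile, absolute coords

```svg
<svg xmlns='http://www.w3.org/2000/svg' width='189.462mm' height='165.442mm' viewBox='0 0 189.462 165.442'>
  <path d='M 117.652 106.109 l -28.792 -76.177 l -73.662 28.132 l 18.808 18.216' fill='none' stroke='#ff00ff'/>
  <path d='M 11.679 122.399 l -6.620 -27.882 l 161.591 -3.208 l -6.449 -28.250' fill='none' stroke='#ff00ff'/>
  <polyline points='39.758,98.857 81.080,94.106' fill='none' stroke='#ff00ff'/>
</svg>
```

1 u = 1 mm; y_m = 165.442 − y.

[1] `<path>` open polyline, #ff00ff→score S438 F1548: (117.652,59.333) → (88.860,135.510) → (15.198,107.378) → (34.006,89.162)

[2] `<path>` open polyline, #ff00ff→score S438 F1548: (11.679,43.043) → (5.059,70.925) → (166.650,74.133) → (160.201,102.383)

[3] `<polyline>` line segment, #ff00ff→score S438 F1548: (39.758,66.585) → (81.080,71.336)

; LightBurn 1.5.06
; GRBL device profile, absolute coords
G21
G90
G0 X117.652 Y59.333
M3 S438
G1 X88.860 Y135.510 F1548
G1 X15.198 Y107.378
G1 X34.006 Y89.162
M5
G0 X11.679 Y43.043
M3 S438
G1 X5.059 Y70.925 F1548
G1 X166.650 Y74.133
G1 X160.201 Y102.383
M5
G0 X39.758 Y66.585
M3 S438
G1 X81.080 Y71.336 F1548
M5
G0 X0.000 Y0.000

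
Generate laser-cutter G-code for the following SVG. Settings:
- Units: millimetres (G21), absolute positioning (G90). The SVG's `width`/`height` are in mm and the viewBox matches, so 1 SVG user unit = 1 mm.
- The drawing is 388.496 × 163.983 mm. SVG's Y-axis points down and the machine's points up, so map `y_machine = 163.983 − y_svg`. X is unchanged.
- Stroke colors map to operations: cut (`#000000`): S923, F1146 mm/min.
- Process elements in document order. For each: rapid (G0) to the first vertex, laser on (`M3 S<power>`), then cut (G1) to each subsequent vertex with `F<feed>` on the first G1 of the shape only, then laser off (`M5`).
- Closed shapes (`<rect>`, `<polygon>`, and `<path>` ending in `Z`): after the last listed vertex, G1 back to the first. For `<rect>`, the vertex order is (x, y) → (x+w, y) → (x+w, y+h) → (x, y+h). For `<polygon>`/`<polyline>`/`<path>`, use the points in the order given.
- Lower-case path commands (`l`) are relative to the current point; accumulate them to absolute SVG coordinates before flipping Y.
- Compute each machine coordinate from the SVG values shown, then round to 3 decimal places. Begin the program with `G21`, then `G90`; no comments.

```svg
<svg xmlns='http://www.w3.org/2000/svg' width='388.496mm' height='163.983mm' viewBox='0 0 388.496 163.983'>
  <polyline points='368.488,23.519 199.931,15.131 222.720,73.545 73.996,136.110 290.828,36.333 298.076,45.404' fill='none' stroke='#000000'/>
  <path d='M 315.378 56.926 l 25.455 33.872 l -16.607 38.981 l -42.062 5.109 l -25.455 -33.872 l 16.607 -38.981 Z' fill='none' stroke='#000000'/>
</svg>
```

1 u = 1 mm; y_m = 163.983 − y.

[1] `<polyline>` open polyline, #000000→cut S923 F1146: (368.488,140.464) → (199.931,148.852) → (222.720,90.438) → (73.996,27.873) → (290.828,127.650) → (298.076,118.579)

[2] `<path>` regular polygon, #000000→cut S923 F1146: (315.378,107.057) → (340.833,73.185) → (324.226,34.204) → (282.164,29.095) → (256.709,62.967) → (273.316,101.948) → (315.378,107.057) (closed)

G21
G90
G0 X368.488 Y140.464
M3 S923
G1 X199.931 Y148.852 F1146
G1 X222.720 Y90.438
G1 X73.996 Y27.873
G1 X290.828 Y127.650
G1 X298.076 Y118.579
M5
G0 X315.378 Y107.057
M3 S923
G1 X340.833 Y73.185 F1146
G1 X324.226 Y34.204
G1 X282.164 Y29.095
G1 X256.709 Y62.967
G1 X273.316 Y101.948
G1 X315.378 Y107.057
M5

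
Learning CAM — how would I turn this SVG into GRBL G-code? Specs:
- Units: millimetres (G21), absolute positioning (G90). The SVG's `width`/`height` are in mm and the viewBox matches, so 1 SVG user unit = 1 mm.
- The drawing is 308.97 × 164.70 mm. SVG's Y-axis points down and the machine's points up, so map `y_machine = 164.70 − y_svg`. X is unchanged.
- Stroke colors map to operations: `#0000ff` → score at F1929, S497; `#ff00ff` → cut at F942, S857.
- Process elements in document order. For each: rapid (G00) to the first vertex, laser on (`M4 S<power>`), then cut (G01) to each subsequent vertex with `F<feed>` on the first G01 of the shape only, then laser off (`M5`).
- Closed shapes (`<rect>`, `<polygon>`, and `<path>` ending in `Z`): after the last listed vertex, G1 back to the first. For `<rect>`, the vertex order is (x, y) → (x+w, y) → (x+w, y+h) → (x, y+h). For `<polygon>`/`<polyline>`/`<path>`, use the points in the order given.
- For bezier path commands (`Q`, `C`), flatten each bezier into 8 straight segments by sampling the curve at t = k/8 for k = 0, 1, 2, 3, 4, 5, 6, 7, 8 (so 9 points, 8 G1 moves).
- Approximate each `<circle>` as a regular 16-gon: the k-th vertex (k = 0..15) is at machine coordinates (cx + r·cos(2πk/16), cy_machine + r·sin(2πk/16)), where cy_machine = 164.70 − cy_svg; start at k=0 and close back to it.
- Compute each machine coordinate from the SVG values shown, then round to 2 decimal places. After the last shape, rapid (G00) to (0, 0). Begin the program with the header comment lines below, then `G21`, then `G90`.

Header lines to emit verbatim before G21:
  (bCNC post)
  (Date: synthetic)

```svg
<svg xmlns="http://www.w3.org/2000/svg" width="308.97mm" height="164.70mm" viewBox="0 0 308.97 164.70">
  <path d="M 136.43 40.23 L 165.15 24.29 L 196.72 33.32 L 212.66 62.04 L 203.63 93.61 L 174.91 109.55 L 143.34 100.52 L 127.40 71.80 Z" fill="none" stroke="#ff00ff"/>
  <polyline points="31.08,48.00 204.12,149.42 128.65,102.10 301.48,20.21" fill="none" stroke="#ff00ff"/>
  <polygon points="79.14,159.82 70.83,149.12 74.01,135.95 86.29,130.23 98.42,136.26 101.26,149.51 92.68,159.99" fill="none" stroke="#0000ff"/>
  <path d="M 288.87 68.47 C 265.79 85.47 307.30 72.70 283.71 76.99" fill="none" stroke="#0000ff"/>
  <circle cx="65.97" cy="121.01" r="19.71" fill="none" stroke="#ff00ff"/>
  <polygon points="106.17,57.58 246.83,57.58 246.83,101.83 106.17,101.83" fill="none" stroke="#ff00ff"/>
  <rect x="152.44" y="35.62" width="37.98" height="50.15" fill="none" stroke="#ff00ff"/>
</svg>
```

(bCNC post)
(Date: synthetic)
G21
G90
G00 X136.43 Y124.47
M4 S857
G01 X165.15 Y140.41 F942
G01 X196.72 Y131.38
G01 X212.66 Y102.66
G01 X203.63 Y71.09
G01 X174.91 Y55.15
G01 X143.34 Y64.18
G01 X127.40 Y92.90
G01 X136.43 Y124.47
M5
G00 X31.08 Y116.70
M4 S857
G01 X204.12 Y15.28 F942
G01 X128.65 Y62.60
G01 X301.48 Y144.49
M5
G00 X79.14 Y4.88
M4 S497
G01 X70.83 Y15.58 F1929
G01 X74.01 Y28.75
G01 X86.29 Y34.47
G01 X98.42 Y28.44
G01 X101.26 Y15.19
G01 X92.68 Y4.71
G01 X79.14 Y4.88
M5
G00 X288.87 Y96.23
M4 S497
G01 X282.99 Y91.16 F1929
G01 X281.64 Y88.33
G01 X283.31 Y87.19
G01 X286.48 Y87.20
G01 X289.62 Y87.81
G01 X291.22 Y88.46
G01 X289.76 Y88.61
G01 X283.71 Y87.71
M5
G00 X85.68 Y43.69
M4 S857
G01 X84.18 Y51.23 F942
G01 X79.91 Y57.63
G01 X73.51 Y61.90
G01 X65.97 Y63.40
G01 X58.43 Y61.90
G01 X52.03 Y57.63
G01 X47.76 Y51.23
G01 X46.26 Y43.69
G01 X47.76 Y36.15
G01 X52.03 Y29.75
G01 X58.43 Y25.48
G01 X65.97 Y23.98
G01 X73.51 Y25.48
G01 X79.91 Y29.75
G01 X84.18 Y36.15
G01 X85.68 Y43.69
M5
G00 X106.17 Y107.12
M4 S857
G01 X246.83 Y107.12 F942
G01 X246.83 Y62.87
G01 X106.17 Y62.87
G01 X106.17 Y107.12
M5
G00 X152.44 Y129.08
M4 S857
G01 X190.42 Y129.08 F942
G01 X190.42 Y78.93
G01 X152.44 Y78.93
G01 X152.44 Y129.08
M5
G00 X0.00 Y0.00

1 u = 1 mm; y_m = 164.70 − y.

[1] `<path>` regular polygon, #ff00ff→cut S857 F942: (136.43,124.47) → (165.15,140.41) → (196.72,131.38) → (212.66,102.66) → (203.63,71.09) → (174.91,55.15) → (143.34,64.18) → (127.40,92.90) → (136.43,124.47) (closed)

[2] `<polyline>` open polyline, #ff00ff→cut S857 F942: (31.08,116.70) → (204.12,15.28) → (128.65,62.60) → (301.48,144.49)

[3] `<polygon>` regular polygon, #0000ff→score S497 F1929: (79.14,4.88) → (70.83,15.58) → (74.01,28.75) → (86.29,34.47) → (98.42,28.44) → (101.26,15.19) → (92.68,4.71) → (79.14,4.88) (closed)

[4] `<path>` cubic bezier, #0000ff→score S497 F1929: (288.87,96.23) → (282.99,91.16) → (281.64,88.33) → (283.31,87.19) → (286.48,87.20) → (289.62,87.81) → (291.22,88.46) → (289.76,88.61) → (283.71,87.71)

[5] `<circle>` circle, #ff00ff→cut S857 F942: (85.68,43.69) → (84.18,51.23) → (79.91,57.63) → (73.51,61.90) → (65.97,63.40) → (58.43,61.90) → (52.03,57.63) → (47.76,51.23) → (46.26,43.69) → (47.76,36.15) → (52.03,29.75) → (58.43,25.48) → (65.97,23.98) → (73.51,25.48) → (79.91,29.75) → (84.18,36.15) → (85.68,43.69) (closed)

[6] `<polygon>` rectangle, #ff00ff→cut S857 F942: (106.17,107.12) → (246.83,107.12) → (246.83,62.87) → (106.17,62.87) → (106.17,107.12) (closed)

[7] `<rect>` rectangle, #ff00ff→cut S857 F942: (152.44,129.08) → (190.42,129.08) → (190.42,78.93) → (152.44,78.93) → (152.44,129.08) (closed)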